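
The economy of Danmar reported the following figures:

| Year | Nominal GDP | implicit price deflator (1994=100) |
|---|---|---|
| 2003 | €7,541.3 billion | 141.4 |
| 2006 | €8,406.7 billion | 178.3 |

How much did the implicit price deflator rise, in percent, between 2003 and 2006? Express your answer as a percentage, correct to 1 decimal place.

26.1%

Price-level change = 178.3 / 141.4 − 1 = 0.2610.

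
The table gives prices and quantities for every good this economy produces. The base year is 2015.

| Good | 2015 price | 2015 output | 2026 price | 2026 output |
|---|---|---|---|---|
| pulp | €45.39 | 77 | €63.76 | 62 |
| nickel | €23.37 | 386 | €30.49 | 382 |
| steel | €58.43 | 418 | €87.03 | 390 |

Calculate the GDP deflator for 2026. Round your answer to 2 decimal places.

Nominal GDP 2026 = 63.76·62 + 30.49·382 + 87.03·390 = 49542.00.
Real GDP 2026 (at 2015 prices) = 45.39·62 + 23.37·382 + 58.43·390 = 34529.22.
Deflator = Nominal/Real × 100 = 49542.00/34529.22 × 100 = 143.478.

143.48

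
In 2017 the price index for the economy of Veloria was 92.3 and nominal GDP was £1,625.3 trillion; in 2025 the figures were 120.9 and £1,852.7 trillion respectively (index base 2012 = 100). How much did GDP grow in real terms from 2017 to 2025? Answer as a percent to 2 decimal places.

Real GDP 2017 = 1625.3 / 0.923 = 1760.89.
Real GDP 2025 = 1852.7 / 1.209 = 1532.42.
Real growth = 1532.42 / 1760.89 − 1 = -0.1297.

-12.97%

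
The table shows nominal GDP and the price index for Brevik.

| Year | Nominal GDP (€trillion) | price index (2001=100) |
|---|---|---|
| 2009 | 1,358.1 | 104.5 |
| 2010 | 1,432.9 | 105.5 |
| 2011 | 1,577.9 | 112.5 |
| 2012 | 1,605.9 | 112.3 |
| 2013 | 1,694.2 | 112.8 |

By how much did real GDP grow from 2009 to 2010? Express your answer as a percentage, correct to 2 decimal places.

4.51%

Real GDP 2009 = 1358.1/1.045 = 1299.62.
Real GDP 2010 = 1432.9/1.055 = 1358.20.
Change = 1358.20/1299.62 − 1 = 0.0451.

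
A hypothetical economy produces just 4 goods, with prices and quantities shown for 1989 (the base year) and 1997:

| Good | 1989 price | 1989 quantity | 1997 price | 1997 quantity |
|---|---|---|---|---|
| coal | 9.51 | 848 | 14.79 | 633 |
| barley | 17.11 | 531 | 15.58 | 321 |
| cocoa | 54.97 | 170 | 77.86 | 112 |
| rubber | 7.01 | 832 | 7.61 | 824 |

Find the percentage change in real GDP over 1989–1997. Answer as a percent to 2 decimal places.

Real GDP 1989 = Nominal GDP 1989 = 9.51·848 + 17.11·531 + 54.97·170 + 7.01·832 = 32327.11.
Real GDP 1997 (at 1989 prices) = 9.51·633 + 17.11·321 + 54.97·112 + 7.01·824 = 23445.02.
Real growth = 23445.02/32327.11 − 1 = -0.2748.

-27.48%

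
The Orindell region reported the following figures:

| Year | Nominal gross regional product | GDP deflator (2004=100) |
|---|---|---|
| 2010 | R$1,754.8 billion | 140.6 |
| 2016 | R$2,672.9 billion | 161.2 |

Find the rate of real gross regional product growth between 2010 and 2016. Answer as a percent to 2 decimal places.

32.85%

Deflate each year: 2010 → 1754.8/1.406 = 1248.08; 2016 → 2672.9/1.612 = 1658.13.
So real gross regional product changed by 1658.13/1248.08 − 1 = 0.3285, i.e. 32.85%.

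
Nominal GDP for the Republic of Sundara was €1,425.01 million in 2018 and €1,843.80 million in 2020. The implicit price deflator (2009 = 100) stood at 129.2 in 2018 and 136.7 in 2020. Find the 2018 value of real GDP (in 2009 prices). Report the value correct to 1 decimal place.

€1,102.9 million

Real GDP = Nominal / (implicit price deflator/100) = 1425.01 / 1.292 = 1102.95.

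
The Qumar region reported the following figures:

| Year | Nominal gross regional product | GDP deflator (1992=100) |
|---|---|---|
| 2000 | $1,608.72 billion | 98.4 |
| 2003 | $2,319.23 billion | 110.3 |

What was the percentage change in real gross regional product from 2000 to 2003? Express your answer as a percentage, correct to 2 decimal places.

28.61%

Deflate each year: 2000 → 1608.72/0.984 = 1634.88; 2003 → 2319.23/1.103 = 2102.66.
So real gross regional product changed by 2102.66/1634.88 − 1 = 0.2861, i.e. 28.61%.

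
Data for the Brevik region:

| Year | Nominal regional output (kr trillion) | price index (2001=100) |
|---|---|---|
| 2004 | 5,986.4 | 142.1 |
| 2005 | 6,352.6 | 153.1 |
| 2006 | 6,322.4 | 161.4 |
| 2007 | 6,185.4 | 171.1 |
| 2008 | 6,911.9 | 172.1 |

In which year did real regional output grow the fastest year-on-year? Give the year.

2008

2005: real = 6352.6/1.531 = 4149.31; growth vs 2004 (4212.81) = -1.51%.
2006: real = 6322.4/1.614 = 3917.22; growth vs 2005 (4149.31) = -5.59%.
2007: real = 6185.4/1.711 = 3615.08; growth vs 2006 (3917.22) = -7.71%.
2008: real = 6911.9/1.721 = 4016.21; growth vs 2007 (3615.08) = 11.10%.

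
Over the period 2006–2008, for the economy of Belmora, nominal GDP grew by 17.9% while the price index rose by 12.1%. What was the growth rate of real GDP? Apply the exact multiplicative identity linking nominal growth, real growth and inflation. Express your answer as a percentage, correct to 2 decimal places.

5.17%

(1 + g_nom) = (1 + g_real)(1 + π), so g_real = 1.1790 / 1.1210 − 1 = 0.05174.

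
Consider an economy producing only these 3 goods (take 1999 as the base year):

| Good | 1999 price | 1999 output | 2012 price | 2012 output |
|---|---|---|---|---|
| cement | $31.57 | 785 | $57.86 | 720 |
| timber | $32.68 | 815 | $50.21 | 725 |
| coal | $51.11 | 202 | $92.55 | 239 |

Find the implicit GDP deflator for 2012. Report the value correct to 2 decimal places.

170.84

Nominal GDP 2012 = 57.86·720 + 50.21·725 + 92.55·239 = 100180.90.
Real GDP 2012 (at 1999 prices) = 31.57·720 + 32.68·725 + 51.11·239 = 58638.69.
Deflator = Nominal/Real × 100 = 100180.90/58638.69 × 100 = 170.844.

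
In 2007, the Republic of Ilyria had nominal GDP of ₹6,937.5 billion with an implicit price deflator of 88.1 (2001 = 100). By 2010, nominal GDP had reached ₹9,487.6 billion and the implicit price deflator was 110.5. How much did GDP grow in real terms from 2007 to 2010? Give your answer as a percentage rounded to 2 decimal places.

9.04%

Real GDP 2007 = 6937.5 / 0.881 = 7874.57.
Real GDP 2010 = 9487.6 / 1.105 = 8586.06.
Real growth = 8586.06 / 7874.57 − 1 = 0.0904.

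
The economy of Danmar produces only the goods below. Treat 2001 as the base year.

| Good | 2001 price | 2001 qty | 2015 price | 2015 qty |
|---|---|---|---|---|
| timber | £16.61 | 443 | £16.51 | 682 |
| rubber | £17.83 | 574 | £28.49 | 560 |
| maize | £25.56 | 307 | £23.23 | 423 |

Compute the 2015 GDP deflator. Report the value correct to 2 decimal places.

115.30

Nominal GDP 2015 = 16.51·682 + 28.49·560 + 23.23·423 = 37040.51.
Real GDP 2015 (at 2001 prices) = 16.61·682 + 17.83·560 + 25.56·423 = 32124.70.
Deflator = Nominal/Real × 100 = 37040.51/32124.70 × 100 = 115.302.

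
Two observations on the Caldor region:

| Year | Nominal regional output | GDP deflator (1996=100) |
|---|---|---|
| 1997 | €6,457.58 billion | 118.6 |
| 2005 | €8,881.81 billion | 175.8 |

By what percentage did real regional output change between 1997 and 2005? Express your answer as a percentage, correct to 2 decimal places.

Real regional output 1997 = 6457.58 / 1.186 = 5444.84.
Real regional output 2005 = 8881.81 / 1.758 = 5052.22.
Real growth = 5052.22 / 5444.84 − 1 = -0.0721.

-7.21%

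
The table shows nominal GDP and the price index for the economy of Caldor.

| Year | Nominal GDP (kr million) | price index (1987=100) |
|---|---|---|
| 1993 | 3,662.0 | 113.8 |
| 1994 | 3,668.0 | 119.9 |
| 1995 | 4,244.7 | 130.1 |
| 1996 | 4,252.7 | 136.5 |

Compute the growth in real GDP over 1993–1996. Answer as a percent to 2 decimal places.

-3.18%

Real GDP 1993 = 3662.0/1.138 = 3217.93.
Real GDP 1996 = 4252.7/1.365 = 3115.53.
Change = 3115.53/3217.93 − 1 = -0.0318.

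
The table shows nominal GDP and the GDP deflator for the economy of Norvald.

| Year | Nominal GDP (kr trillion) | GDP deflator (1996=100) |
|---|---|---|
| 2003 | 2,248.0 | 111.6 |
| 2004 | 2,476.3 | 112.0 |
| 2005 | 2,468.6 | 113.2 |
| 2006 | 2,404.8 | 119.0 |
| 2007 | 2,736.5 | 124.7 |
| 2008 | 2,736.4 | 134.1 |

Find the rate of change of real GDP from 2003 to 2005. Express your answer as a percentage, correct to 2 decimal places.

Real GDP 2003 = 2248.0/1.116 = 2014.34.
Real GDP 2005 = 2468.6/1.132 = 2180.74.
Change = 2180.74/2014.34 − 1 = 0.0826.

8.26%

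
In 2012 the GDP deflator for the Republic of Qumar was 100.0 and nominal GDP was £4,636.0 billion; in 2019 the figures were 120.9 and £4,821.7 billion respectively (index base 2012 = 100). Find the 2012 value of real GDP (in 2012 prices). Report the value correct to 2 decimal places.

£4,636.00 billion

Real GDP = Nominal / (GDP deflator/100) = 4636.0 / 1.000 = 4636.00.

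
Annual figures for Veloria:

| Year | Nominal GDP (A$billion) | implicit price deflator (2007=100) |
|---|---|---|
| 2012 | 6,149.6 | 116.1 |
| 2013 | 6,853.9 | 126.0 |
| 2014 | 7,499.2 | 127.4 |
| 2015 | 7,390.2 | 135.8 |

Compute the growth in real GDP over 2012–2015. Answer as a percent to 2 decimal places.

Real GDP 2012 = 6149.6/1.161 = 5296.81.
Real GDP 2015 = 7390.2/1.358 = 5441.97.
Change = 5441.97/5296.81 − 1 = 0.0274.

2.74%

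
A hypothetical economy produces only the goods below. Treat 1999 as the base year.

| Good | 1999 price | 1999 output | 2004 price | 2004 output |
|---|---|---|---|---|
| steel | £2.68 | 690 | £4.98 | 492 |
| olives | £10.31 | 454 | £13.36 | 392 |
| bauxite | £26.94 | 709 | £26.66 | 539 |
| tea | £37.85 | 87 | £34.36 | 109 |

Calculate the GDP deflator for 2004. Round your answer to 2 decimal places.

107.48

Nominal GDP 2004 = 4.98·492 + 13.36·392 + 26.66·539 + 34.36·109 = 25802.26.
Real GDP 2004 (at 1999 prices) = 2.68·492 + 10.31·392 + 26.94·539 + 37.85·109 = 24006.39.
Deflator = Nominal/Real × 100 = 25802.26/24006.39 × 100 = 107.481.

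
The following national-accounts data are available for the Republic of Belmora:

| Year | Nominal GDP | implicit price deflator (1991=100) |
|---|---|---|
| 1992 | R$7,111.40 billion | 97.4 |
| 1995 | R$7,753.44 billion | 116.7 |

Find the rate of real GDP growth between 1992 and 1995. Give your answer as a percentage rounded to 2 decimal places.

-9.00%

Real GDP 1992 = 7111.40 / 0.974 = 7301.23.
Real GDP 1995 = 7753.44 / 1.167 = 6643.91.
Real growth = 6643.91 / 7301.23 − 1 = -0.0900.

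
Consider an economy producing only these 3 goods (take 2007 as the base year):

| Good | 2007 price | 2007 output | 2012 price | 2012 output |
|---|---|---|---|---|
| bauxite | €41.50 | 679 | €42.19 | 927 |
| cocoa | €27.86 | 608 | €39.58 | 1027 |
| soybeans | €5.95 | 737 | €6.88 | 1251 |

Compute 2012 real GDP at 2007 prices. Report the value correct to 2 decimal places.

€74526.17

Real GDP 2012 = Σ (p_2007 × q_2012) = 41.50·927 + 27.86·1027 + 5.95·1251 = 74526.17.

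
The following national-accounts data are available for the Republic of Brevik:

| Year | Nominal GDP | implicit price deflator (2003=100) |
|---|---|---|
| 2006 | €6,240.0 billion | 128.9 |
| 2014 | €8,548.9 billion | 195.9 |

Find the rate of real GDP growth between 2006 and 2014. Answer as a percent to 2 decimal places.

Deflate each year: 2006 → 6240.0/1.289 = 4840.96; 2014 → 8548.9/1.959 = 4363.91.
So real GDP changed by 4363.91/4840.96 − 1 = -0.0985, i.e. -9.85%.

-9.85%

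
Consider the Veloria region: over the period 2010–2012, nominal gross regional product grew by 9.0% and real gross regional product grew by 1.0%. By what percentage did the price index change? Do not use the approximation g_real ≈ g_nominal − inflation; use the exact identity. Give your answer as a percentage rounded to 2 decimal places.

7.92%

(1 + g_nom) = (1 + g_real)(1 + π), so π = 1.0900 / 1.0100 − 1 = 0.07921.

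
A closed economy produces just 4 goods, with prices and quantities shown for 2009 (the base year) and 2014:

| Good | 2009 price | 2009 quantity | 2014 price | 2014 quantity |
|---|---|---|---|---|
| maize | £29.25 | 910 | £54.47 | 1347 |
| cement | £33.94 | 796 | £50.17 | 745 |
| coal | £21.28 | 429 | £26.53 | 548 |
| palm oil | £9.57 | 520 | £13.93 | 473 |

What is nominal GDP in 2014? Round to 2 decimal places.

Nominal GDP 2014 = Σ (p_2014 × q_2014) = 54.47·1347 + 50.17·745 + 26.53·548 + 13.93·473 = 131875.07.

£131875.07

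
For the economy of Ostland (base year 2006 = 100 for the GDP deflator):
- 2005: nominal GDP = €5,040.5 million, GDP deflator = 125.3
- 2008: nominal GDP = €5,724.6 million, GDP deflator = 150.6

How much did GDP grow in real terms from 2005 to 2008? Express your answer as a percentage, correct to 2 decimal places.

Deflate each year: 2005 → 5040.5/1.253 = 4022.75; 2008 → 5724.6/1.506 = 3801.20.
So real GDP changed by 3801.20/4022.75 − 1 = -0.0551, i.e. -5.51%.

-5.51%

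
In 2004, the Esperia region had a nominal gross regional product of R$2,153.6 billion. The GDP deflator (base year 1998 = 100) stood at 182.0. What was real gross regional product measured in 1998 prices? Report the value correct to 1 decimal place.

R$1,183.3 billion

Real gross regional product = Nominal / (GDP deflator/100) = 2153.6 / 1.820 = 1183.30.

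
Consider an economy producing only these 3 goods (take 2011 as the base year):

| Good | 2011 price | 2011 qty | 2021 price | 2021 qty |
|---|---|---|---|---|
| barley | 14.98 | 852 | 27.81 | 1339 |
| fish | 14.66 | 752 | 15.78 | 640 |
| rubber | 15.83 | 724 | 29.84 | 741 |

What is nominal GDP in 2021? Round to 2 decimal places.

69448.23

Nominal GDP 2021 = Σ (p_2021 × q_2021) = 27.81·1339 + 15.78·640 + 29.84·741 = 69448.23.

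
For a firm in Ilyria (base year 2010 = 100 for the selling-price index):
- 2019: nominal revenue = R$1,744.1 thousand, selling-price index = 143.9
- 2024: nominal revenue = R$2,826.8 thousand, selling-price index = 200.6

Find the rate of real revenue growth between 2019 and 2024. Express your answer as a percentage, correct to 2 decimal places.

Real revenue 2019 = 1744.1 / 1.439 = 1212.02.
Real revenue 2024 = 2826.8 / 2.006 = 1409.17.
Real growth = 1409.17 / 1212.02 − 1 = 0.1627.

16.27%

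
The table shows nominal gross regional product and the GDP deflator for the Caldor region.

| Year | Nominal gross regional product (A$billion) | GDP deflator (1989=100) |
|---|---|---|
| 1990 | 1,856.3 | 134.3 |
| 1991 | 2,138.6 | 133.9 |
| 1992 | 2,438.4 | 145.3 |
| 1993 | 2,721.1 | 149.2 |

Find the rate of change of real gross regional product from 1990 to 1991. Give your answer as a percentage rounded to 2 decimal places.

15.55%

Real gross regional product 1990 = 1856.3/1.343 = 1382.20.
Real gross regional product 1991 = 2138.6/1.339 = 1597.16.
Change = 1597.16/1382.20 − 1 = 0.1555.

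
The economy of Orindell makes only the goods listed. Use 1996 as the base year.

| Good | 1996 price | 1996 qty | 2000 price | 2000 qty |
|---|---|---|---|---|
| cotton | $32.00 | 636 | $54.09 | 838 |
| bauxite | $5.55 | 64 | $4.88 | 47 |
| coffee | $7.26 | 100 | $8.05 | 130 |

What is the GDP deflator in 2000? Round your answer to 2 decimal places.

Nominal GDP 2000 = 54.09·838 + 4.88·47 + 8.05·130 = 46603.28.
Real GDP 2000 (at 1996 prices) = 32.00·838 + 5.55·47 + 7.26·130 = 28020.65.
Deflator = Nominal/Real × 100 = 46603.28/28020.65 × 100 = 166.318.

166.32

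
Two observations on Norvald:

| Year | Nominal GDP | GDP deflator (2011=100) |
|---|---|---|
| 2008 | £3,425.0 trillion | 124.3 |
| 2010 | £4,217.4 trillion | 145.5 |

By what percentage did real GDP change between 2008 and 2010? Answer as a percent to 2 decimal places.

5.19%

Deflate each year: 2008 → 3425.0/1.243 = 2755.43; 2010 → 4217.4/1.455 = 2898.56.
So real GDP changed by 2898.56/2755.43 − 1 = 0.0519, i.e. 5.19%.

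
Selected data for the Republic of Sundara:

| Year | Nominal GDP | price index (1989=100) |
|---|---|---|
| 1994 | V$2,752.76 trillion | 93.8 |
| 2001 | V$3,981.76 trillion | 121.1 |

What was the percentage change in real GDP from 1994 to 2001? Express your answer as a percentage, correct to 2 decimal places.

Deflate each year: 1994 → 2752.76/0.938 = 2934.71; 2001 → 3981.76/1.211 = 3287.99.
So real GDP changed by 3287.99/2934.71 − 1 = 0.1204, i.e. 12.04%.

12.04%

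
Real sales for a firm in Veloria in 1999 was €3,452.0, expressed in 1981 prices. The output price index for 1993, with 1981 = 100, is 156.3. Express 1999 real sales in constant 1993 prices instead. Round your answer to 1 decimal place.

Real sales in 1993 prices = Real sales in 1981 prices × (P_1993/P_1981) = 3452.0 × 1.563 = 5395.48.

€5,395.5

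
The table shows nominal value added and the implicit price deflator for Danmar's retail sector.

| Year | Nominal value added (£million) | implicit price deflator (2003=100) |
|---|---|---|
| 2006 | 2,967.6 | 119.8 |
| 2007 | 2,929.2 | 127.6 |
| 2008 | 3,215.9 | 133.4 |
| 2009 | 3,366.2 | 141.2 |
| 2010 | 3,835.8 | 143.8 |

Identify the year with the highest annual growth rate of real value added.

2007: real = 2929.2/1.276 = 2295.61; growth vs 2006 (2477.13) = -7.33%.
2008: real = 3215.9/1.334 = 2410.72; growth vs 2007 (2295.61) = 5.01%.
2009: real = 3366.2/1.412 = 2383.99; growth vs 2008 (2410.72) = -1.11%.
2010: real = 3835.8/1.438 = 2667.45; growth vs 2009 (2383.99) = 11.89%.

2010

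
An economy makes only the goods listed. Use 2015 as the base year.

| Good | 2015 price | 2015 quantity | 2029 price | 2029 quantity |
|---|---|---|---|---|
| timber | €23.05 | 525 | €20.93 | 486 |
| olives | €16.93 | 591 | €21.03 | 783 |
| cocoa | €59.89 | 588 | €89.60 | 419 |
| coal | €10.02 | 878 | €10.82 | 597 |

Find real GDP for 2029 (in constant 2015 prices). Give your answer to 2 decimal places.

€55534.34

Real GDP 2029 = Σ (p_2015 × q_2029) = 23.05·486 + 16.93·783 + 59.89·419 + 10.02·597 = 55534.34.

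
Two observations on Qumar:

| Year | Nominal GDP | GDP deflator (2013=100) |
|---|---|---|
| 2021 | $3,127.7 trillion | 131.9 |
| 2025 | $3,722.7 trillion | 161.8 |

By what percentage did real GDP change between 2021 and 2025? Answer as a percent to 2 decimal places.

-2.97%

Deflate each year: 2021 → 3127.7/1.319 = 2371.27; 2025 → 3722.7/1.618 = 2300.80.
So real GDP changed by 2300.80/2371.27 − 1 = -0.0297, i.e. -2.97%.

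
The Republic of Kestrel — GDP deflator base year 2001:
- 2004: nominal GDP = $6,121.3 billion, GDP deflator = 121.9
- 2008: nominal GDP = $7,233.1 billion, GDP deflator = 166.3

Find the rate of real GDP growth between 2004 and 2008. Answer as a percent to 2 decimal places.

-13.39%

Deflate each year: 2004 → 6121.3/1.219 = 5021.58; 2008 → 7233.1/1.663 = 4349.43.
So real GDP changed by 4349.43/5021.58 − 1 = -0.1339, i.e. -13.39%.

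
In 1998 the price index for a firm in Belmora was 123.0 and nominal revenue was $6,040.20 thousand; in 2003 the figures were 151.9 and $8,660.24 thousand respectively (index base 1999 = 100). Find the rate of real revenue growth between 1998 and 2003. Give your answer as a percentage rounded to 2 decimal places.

16.10%

Deflate each year: 1998 → 6040.20/1.230 = 4910.73; 2003 → 8660.24/1.519 = 5701.28.
So real revenue changed by 5701.28/4910.73 − 1 = 0.1610, i.e. 16.10%.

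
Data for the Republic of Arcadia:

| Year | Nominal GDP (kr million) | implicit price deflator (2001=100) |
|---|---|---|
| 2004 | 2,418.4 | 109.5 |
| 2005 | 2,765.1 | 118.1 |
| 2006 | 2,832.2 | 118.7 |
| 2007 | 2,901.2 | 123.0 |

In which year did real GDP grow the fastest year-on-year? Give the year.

2005: real = 2765.1/1.181 = 2341.32; growth vs 2004 (2208.58) = 6.01%.
2006: real = 2832.2/1.187 = 2386.02; growth vs 2005 (2341.32) = 1.91%.
2007: real = 2901.2/1.230 = 2358.70; growth vs 2006 (2386.02) = -1.15%.

2005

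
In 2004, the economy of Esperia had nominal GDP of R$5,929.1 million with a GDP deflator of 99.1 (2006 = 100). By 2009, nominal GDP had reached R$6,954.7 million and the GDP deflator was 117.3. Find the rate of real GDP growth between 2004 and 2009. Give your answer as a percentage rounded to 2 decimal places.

-0.90%

Deflate each year: 2004 → 5929.1/0.991 = 5982.95; 2009 → 6954.7/1.173 = 5928.99.
So real GDP changed by 5928.99/5982.95 − 1 = -0.0090, i.e. -0.90%.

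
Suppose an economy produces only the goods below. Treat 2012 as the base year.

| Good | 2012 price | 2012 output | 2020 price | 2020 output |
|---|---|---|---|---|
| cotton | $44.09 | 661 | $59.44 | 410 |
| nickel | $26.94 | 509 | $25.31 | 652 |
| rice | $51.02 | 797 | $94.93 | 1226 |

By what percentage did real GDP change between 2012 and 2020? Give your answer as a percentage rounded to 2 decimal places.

17.57%

Real GDP 2012 = Nominal GDP 2012 = 44.09·661 + 26.94·509 + 51.02·797 = 83518.89.
Real GDP 2020 (at 2012 prices) = 44.09·410 + 26.94·652 + 51.02·1226 = 98192.30.
Real growth = 98192.30/83518.89 − 1 = 0.1757.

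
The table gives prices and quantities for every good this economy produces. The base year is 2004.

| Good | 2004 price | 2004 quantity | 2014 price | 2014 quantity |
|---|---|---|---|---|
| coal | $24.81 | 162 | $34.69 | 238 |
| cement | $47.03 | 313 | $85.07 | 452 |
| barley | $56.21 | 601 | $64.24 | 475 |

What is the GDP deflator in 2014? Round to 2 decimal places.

Nominal GDP 2014 = 34.69·238 + 85.07·452 + 64.24·475 = 77221.86.
Real GDP 2014 (at 2004 prices) = 24.81·238 + 47.03·452 + 56.21·475 = 53862.09.
Deflator = Nominal/Real × 100 = 77221.86/53862.09 × 100 = 143.370.

143.37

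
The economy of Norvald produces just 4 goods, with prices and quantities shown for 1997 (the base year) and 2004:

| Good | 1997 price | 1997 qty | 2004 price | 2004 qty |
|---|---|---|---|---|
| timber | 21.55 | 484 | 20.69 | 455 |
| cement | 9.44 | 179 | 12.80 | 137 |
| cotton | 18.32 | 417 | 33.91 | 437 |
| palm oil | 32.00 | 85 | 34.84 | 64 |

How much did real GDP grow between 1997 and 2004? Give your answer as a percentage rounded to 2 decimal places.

-5.90%

Real GDP 1997 = Nominal GDP 1997 = 21.55·484 + 9.44·179 + 18.32·417 + 32.00·85 = 22479.40.
Real GDP 2004 (at 1997 prices) = 21.55·455 + 9.44·137 + 18.32·437 + 32.00·64 = 21152.37.
Real growth = 21152.37/22479.40 − 1 = -0.0590.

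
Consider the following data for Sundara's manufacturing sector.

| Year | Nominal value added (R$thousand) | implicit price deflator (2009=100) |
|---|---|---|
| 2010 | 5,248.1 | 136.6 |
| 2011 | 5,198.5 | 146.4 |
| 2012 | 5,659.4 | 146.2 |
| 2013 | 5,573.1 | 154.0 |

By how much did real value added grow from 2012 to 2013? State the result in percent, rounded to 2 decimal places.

Real value added 2012 = 5659.4/1.462 = 3871.00.
Real value added 2013 = 5573.1/1.540 = 3618.90.
Change = 3618.90/3871.00 − 1 = -0.0651.

-6.51%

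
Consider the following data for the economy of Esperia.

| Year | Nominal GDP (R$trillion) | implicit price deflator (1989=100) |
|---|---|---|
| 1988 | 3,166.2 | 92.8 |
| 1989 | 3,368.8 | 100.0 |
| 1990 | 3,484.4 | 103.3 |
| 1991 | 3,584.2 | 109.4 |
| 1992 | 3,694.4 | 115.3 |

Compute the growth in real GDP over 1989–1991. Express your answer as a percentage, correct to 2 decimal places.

-2.75%

Real GDP 1989 = 3368.8/1.000 = 3368.80.
Real GDP 1991 = 3584.2/1.094 = 3276.23.
Change = 3276.23/3368.80 − 1 = -0.0275.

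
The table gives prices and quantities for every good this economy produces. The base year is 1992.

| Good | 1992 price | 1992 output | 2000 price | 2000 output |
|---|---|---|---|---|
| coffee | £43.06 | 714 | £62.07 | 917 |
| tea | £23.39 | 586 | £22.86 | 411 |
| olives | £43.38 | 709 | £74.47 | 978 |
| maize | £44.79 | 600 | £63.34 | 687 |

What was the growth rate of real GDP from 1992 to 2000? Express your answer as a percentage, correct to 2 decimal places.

Real GDP 1992 = Nominal GDP 1992 = 43.06·714 + 23.39·586 + 43.38·709 + 44.79·600 = 102081.80.
Real GDP 2000 (at 1992 prices) = 43.06·917 + 23.39·411 + 43.38·978 + 44.79·687 = 122295.68.
Real growth = 122295.68/102081.80 − 1 = 0.1980.

19.80%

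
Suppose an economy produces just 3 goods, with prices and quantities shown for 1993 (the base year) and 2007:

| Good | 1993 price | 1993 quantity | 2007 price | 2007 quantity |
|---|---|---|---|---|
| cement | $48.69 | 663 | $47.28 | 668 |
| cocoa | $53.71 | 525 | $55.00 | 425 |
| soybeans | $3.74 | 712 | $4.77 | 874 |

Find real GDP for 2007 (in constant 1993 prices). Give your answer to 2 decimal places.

$58620.43

Real GDP 2007 = Σ (p_1993 × q_2007) = 48.69·668 + 53.71·425 + 3.74·874 = 58620.43.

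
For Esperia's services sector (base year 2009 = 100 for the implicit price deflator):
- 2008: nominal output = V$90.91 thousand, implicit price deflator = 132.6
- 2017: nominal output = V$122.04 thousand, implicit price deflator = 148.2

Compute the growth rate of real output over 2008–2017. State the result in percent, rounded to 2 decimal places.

20.11%

Real output 2008 = 90.91 / 1.326 = 68.56.
Real output 2017 = 122.04 / 1.482 = 82.35.
Real growth = 82.35 / 68.56 − 1 = 0.2011.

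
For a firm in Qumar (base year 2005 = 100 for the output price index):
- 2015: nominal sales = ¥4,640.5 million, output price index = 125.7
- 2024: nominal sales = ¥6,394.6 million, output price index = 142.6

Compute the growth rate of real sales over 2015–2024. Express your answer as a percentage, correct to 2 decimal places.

Deflate each year: 2015 → 4640.5/1.257 = 3691.73; 2024 → 6394.6/1.426 = 4484.29.
So real sales changed by 4484.29/3691.73 − 1 = 0.2147, i.e. 21.47%.

21.47%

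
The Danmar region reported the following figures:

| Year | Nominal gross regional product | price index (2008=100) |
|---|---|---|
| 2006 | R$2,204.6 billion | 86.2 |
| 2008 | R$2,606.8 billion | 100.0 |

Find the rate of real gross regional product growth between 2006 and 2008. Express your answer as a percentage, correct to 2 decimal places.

Deflate each year: 2006 → 2204.6/0.862 = 2557.54; 2008 → 2606.8/1.000 = 2606.80.
So real gross regional product changed by 2606.80/2557.54 − 1 = 0.0193, i.e. 1.93%.

1.93%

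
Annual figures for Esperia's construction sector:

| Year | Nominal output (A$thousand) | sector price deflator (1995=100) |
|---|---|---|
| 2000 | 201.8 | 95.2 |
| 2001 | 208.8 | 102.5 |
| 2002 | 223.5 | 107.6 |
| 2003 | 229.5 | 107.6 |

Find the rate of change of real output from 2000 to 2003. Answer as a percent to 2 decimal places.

Real output 2000 = 201.8/0.952 = 211.97.
Real output 2003 = 229.5/1.076 = 213.29.
Change = 213.29/211.97 − 1 = 0.0062.

0.62%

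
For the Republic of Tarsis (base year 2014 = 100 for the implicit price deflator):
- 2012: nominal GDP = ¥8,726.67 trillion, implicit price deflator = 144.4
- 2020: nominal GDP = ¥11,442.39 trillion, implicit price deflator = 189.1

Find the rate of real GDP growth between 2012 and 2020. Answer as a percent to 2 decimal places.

0.13%

Deflate each year: 2012 → 8726.67/1.444 = 6043.40; 2020 → 11442.39/1.891 = 6050.97.
So real GDP changed by 6050.97/6043.40 − 1 = 0.0013, i.e. 0.13%.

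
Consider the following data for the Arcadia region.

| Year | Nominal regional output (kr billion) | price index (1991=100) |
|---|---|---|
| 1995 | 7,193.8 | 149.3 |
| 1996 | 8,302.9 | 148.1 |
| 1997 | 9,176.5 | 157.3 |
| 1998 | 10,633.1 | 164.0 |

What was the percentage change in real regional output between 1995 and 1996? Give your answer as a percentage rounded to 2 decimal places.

16.35%

Real regional output 1995 = 7193.8/1.493 = 4818.35.
Real regional output 1996 = 8302.9/1.481 = 5606.28.
Change = 5606.28/4818.35 − 1 = 0.1635.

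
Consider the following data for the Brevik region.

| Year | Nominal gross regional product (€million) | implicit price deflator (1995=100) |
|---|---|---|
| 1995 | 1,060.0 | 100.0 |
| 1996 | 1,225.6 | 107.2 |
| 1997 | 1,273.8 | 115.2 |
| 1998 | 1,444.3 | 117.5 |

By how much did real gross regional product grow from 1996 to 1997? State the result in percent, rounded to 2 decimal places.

Real gross regional product 1996 = 1225.6/1.072 = 1143.28.
Real gross regional product 1997 = 1273.8/1.152 = 1105.73.
Change = 1105.73/1143.28 − 1 = -0.0328.

-3.28%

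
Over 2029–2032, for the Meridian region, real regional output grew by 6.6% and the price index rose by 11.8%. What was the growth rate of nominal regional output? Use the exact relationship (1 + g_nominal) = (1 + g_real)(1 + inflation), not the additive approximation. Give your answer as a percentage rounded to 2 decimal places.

(1 + g_nom) = (1 + g_real)(1 + π) = 1.0660 × 1.1180 = 1.19179.

19.18%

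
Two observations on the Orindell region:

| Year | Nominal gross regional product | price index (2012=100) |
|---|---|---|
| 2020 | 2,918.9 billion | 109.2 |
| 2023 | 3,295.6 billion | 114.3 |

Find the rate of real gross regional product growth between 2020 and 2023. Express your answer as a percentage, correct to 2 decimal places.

7.87%

Deflate each year: 2020 → 2918.9/1.092 = 2672.99; 2023 → 3295.6/1.143 = 2883.29.
So real gross regional product changed by 2883.29/2672.99 − 1 = 0.0787, i.e. 7.87%.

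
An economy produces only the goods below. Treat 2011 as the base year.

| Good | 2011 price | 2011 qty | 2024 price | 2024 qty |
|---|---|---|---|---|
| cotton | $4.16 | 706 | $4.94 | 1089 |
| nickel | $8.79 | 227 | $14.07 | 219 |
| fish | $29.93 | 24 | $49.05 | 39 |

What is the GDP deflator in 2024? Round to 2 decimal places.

136.10

Nominal GDP 2024 = 4.94·1089 + 14.07·219 + 49.05·39 = 10373.94.
Real GDP 2024 (at 2011 prices) = 4.16·1089 + 8.79·219 + 29.93·39 = 7622.52.
Deflator = Nominal/Real × 100 = 10373.94/7622.52 × 100 = 136.096.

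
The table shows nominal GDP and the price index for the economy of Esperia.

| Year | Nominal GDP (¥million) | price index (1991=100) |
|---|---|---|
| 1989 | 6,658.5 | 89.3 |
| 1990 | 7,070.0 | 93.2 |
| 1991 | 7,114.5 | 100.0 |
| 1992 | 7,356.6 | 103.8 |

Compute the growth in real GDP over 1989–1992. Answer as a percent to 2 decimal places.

Real GDP 1989 = 6658.5/0.893 = 7456.33.
Real GDP 1992 = 7356.6/1.038 = 7087.28.
Change = 7087.28/7456.33 − 1 = -0.0495.

-4.95%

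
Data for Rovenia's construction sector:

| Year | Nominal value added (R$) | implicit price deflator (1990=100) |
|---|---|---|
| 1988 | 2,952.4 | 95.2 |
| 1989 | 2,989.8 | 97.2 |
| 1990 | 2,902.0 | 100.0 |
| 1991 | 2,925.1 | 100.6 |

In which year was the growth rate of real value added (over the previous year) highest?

1991

1989: real = 2989.8/0.972 = 3075.93; growth vs 1988 (3101.26) = -0.82%.
1990: real = 2902.0/1.000 = 2902.00; growth vs 1989 (3075.93) = -5.65%.
1991: real = 2925.1/1.006 = 2907.65; growth vs 1990 (2902.00) = 0.19%.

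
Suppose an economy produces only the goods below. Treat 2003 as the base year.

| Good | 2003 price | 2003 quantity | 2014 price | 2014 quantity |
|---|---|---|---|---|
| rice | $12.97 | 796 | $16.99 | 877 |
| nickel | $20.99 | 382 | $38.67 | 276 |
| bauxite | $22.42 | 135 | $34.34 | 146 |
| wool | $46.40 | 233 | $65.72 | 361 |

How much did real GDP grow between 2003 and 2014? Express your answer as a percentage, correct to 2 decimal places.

15.57%

Real GDP 2003 = Nominal GDP 2003 = 12.97·796 + 20.99·382 + 22.42·135 + 46.40·233 = 32180.20.
Real GDP 2014 (at 2003 prices) = 12.97·877 + 20.99·276 + 22.42·146 + 46.40·361 = 37191.65.
Real growth = 37191.65/32180.20 − 1 = 0.1557.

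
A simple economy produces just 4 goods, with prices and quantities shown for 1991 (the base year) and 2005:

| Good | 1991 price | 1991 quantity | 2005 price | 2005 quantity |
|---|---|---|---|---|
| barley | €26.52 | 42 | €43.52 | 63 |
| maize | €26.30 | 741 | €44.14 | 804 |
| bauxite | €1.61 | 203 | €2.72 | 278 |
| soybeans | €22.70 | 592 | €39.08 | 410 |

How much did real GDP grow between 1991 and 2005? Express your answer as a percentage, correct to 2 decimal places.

-5.23%

Real GDP 1991 = Nominal GDP 1991 = 26.52·42 + 26.30·741 + 1.61·203 + 22.70·592 = 34367.37.
Real GDP 2005 (at 1991 prices) = 26.52·63 + 26.30·804 + 1.61·278 + 22.70·410 = 32570.54.
Real growth = 32570.54/34367.37 − 1 = -0.0523.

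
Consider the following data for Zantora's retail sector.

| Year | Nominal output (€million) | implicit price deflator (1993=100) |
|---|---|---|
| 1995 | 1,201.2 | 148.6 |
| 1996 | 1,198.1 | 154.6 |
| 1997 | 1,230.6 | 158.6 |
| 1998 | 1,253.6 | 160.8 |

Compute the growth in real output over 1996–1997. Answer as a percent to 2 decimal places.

0.12%

Real output 1996 = 1198.1/1.546 = 774.97.
Real output 1997 = 1230.6/1.586 = 775.91.
Change = 775.91/774.97 − 1 = 0.0012.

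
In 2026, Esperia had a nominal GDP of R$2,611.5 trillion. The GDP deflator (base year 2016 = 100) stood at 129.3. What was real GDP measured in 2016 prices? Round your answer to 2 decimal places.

R$2,019.72 trillion

Real GDP = Nominal / (GDP deflator/100) = 2611.5 / 1.293 = 2019.72.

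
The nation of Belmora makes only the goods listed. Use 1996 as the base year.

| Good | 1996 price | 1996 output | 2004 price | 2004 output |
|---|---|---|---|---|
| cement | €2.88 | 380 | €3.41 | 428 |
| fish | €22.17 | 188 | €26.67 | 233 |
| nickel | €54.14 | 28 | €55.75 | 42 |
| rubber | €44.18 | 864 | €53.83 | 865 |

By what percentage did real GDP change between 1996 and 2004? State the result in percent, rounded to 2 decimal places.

Real GDP 1996 = Nominal GDP 1996 = 2.88·380 + 22.17·188 + 54.14·28 + 44.18·864 = 44949.80.
Real GDP 2004 (at 1996 prices) = 2.88·428 + 22.17·233 + 54.14·42 + 44.18·865 = 46887.83.
Real growth = 46887.83/44949.80 − 1 = 0.0431.

4.31%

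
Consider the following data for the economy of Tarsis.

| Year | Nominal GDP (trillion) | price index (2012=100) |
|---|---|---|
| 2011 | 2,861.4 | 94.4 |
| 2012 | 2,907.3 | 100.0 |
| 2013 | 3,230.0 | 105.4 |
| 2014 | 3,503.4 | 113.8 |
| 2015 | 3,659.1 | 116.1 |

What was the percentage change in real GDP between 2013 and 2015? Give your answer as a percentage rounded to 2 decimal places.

Real GDP 2013 = 3230.0/1.054 = 3064.52.
Real GDP 2015 = 3659.1/1.161 = 3151.68.
Change = 3151.68/3064.52 − 1 = 0.0284.

2.84%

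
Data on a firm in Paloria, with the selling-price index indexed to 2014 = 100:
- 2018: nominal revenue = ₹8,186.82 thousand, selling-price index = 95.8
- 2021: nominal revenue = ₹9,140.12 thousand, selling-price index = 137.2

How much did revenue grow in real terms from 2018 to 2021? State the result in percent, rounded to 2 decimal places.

-22.04%

Real revenue 2018 = 8186.82 / 0.958 = 8545.74.
Real revenue 2021 = 9140.12 / 1.372 = 6661.90.
Real growth = 6661.90 / 8545.74 − 1 = -0.2204.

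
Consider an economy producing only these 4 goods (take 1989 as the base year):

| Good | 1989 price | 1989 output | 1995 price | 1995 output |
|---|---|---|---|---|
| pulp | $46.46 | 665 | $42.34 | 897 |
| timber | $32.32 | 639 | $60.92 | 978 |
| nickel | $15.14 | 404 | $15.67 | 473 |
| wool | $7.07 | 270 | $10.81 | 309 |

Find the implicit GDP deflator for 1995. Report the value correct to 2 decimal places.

131.08

Nominal GDP 1995 = 42.34·897 + 60.92·978 + 15.67·473 + 10.81·309 = 108310.94.
Real GDP 1995 (at 1989 prices) = 46.46·897 + 32.32·978 + 15.14·473 + 7.07·309 = 82629.43.
Deflator = Nominal/Real × 100 = 108310.94/82629.43 × 100 = 131.080.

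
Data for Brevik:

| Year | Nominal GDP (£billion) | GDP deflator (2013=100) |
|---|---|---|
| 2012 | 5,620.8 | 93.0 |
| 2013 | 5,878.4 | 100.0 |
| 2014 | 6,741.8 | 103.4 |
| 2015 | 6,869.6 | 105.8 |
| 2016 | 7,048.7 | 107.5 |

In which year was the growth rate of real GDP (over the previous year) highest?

2013: real = 5878.4/1.000 = 5878.40; growth vs 2012 (6043.87) = -2.74%.
2014: real = 6741.8/1.034 = 6520.12; growth vs 2013 (5878.40) = 10.92%.
2015: real = 6869.6/1.058 = 6493.01; growth vs 2014 (6520.12) = -0.42%.
2016: real = 7048.7/1.075 = 6556.93; growth vs 2015 (6493.01) = 0.98%.

2014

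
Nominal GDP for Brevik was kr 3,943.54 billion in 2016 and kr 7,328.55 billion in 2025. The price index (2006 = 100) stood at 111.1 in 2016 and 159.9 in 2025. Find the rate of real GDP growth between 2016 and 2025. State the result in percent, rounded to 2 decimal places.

29.12%

Real GDP 2016 = 3943.54 / 1.111 = 3549.54.
Real GDP 2025 = 7328.55 / 1.599 = 4583.21.
Real growth = 4583.21 / 3549.54 − 1 = 0.2912.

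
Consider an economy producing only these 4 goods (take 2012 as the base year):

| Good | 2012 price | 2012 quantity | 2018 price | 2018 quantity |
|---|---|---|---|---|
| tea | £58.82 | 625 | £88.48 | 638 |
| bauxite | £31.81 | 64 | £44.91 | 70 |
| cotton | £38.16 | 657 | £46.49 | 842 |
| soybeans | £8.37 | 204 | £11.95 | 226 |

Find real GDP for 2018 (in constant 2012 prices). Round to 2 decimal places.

Real GDP 2018 = Σ (p_2012 × q_2018) = 58.82·638 + 31.81·70 + 38.16·842 + 8.37·226 = 73776.20.

£73776.20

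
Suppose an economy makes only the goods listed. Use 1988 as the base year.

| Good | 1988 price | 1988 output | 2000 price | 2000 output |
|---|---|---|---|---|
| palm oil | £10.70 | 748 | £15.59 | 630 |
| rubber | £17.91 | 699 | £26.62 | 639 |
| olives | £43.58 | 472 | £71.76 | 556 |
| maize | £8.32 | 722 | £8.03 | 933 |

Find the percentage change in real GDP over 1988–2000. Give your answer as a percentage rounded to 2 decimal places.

6.54%

Real GDP 1988 = Nominal GDP 1988 = 10.70·748 + 17.91·699 + 43.58·472 + 8.32·722 = 47099.49.
Real GDP 2000 (at 1988 prices) = 10.70·630 + 17.91·639 + 43.58·556 + 8.32·933 = 50178.53.
Real growth = 50178.53/47099.49 − 1 = 0.0654.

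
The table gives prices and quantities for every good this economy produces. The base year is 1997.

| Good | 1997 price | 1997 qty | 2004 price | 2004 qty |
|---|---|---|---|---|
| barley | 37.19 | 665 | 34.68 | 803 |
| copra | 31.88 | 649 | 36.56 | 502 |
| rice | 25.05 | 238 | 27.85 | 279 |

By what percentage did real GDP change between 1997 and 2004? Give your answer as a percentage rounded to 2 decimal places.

Real GDP 1997 = Nominal GDP 1997 = 37.19·665 + 31.88·649 + 25.05·238 = 51383.37.
Real GDP 2004 (at 1997 prices) = 37.19·803 + 31.88·502 + 25.05·279 = 52856.28.
Real growth = 52856.28/51383.37 − 1 = 0.0287.

2.87%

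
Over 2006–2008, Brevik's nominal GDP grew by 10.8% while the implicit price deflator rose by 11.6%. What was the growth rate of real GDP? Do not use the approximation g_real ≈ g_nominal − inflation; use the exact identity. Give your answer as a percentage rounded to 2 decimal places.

(1 + g_nom) = (1 + g_real)(1 + π), so g_real = 1.1080 / 1.1160 − 1 = -0.00717.

-0.72%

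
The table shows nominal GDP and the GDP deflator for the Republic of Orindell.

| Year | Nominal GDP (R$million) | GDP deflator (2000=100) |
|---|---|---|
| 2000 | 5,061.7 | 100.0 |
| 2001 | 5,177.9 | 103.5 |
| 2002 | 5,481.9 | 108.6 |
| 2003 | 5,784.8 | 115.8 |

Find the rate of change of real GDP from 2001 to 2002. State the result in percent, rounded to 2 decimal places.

0.90%

Real GDP 2001 = 5177.9/1.035 = 5002.80.
Real GDP 2002 = 5481.9/1.086 = 5047.79.
Change = 5047.79/5002.80 − 1 = 0.0090.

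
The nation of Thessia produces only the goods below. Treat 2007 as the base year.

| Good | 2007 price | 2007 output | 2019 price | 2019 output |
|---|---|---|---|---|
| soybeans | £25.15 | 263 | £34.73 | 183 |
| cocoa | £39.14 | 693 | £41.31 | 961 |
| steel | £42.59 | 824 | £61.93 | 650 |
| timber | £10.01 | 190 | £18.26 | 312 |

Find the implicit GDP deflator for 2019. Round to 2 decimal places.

126.00

Nominal GDP 2019 = 34.73·183 + 41.31·961 + 61.93·650 + 18.26·312 = 92006.12.
Real GDP 2019 (at 2007 prices) = 25.15·183 + 39.14·961 + 42.59·650 + 10.01·312 = 73022.61.
Deflator = Nominal/Real × 100 = 92006.12/73022.61 × 100 = 125.997.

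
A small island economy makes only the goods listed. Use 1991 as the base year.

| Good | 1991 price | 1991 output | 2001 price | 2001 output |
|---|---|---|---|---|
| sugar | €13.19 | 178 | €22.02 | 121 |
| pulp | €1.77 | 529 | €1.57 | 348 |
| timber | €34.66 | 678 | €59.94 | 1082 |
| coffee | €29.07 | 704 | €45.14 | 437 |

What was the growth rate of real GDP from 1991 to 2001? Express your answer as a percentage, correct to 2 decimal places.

Real GDP 1991 = Nominal GDP 1991 = 13.19·178 + 1.77·529 + 34.66·678 + 29.07·704 = 47248.91.
Real GDP 2001 (at 1991 prices) = 13.19·121 + 1.77·348 + 34.66·1082 + 29.07·437 = 52417.66.
Real growth = 52417.66/47248.91 − 1 = 0.1094.

10.94%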